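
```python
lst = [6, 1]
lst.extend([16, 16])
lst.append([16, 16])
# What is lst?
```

After line 1: lst = [6, 1]
After line 2 (extend unpacks [16, 16]): lst = [6, 1, 16, 16]
After line 3 (append adds [16, 16] as single element): lst = [6, 1, 16, 16, [16, 16]]

[6, 1, 16, 16, [16, 16]]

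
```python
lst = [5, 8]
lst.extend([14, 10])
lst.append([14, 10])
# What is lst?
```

After line 1: lst = [5, 8]
After line 2 (extend unpacks [14, 10]): lst = [5, 8, 14, 10]
After line 3 (append adds [14, 10] as single element): lst = [5, 8, 14, 10, [14, 10]]

[5, 8, 14, 10, [14, 10]]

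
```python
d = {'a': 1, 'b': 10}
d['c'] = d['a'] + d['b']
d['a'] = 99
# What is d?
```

After line 1: d = {'a': 1, 'b': 10}
After line 2 (d['c'] = 1 + 10): d = {'a': 1, 'b': 10, 'c': 11}
After line 3: d = {'a': 99, 'b': 10, 'c': 11}

{'a': 99, 'b': 10, 'c': 11}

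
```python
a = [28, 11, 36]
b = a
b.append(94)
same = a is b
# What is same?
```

After line 1: a = [28, 11, 36]
After line 2 (b = a is an alias, same object): a = [28, 11, 36], b = [28, 11, 36]
After line 3 (b.append mutates the shared list): a = [28, 11, 36, 94], b = [28, 11, 36, 94]
After line 4 (same = a is b; same object -> True): same = True

True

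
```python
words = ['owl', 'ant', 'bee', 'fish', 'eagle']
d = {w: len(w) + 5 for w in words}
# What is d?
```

{'owl': 8, 'ant': 8, 'bee': 8, 'fish': 9, 'eagle': 10}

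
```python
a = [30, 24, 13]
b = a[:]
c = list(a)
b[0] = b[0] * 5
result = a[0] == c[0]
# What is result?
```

After line 1: a = [30, 24, 13]
After line 2 (b = a[:], copy): a = [30, 24, 13], b = [30, 24, 13]
After line 3 (c = list(a) is a copy, new object): c = [30, 24, 13]
After line 4 (b[0] = 30 * 5 = 150; only b mutates (copy)): a = [30, 24, 13], b = [150, 24, 13], c = [30, 24, 13]
After line 5 (a[0] = 30, c[0] = 30; result = True)

True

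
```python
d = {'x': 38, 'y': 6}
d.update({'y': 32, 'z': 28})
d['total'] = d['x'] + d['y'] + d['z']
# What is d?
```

After line 1: d = {'x': 38, 'y': 6}
After line 2 (y overwritten, z added): d = {'x': 38, 'y': 32, 'z': 28}
After line 3 (total = 38 + 32 + 28 = 98): d = {'x': 38, 'y': 32, 'z': 28, 'total': 98}

{'x': 38, 'y': 32, 'z': 28, 'total': 98}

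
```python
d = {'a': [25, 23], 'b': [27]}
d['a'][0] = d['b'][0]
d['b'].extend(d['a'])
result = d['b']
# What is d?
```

After line 1: d = {'a': [25, 23], 'b': [27]}
After line 2 (a[0] = b[0] = 27): d = {'a': [27, 23], 'b': [27]}
After line 3 (b.extend(a) appends [27, 23]): d = {'a': [27, 23], 'b': [27, 27, 23]}
After line 4: result = d['b'] = [27, 27, 23]

{'a': [27, 23], 'b': [27, 27, 23]}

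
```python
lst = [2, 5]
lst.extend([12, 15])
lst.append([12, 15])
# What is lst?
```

After line 1: lst = [2, 5]
After line 2 (extend unpacks [12, 15]): lst = [2, 5, 12, 15]
After line 3 (append adds [12, 15] as single element): lst = [2, 5, 12, 15, [12, 15]]

[2, 5, 12, 15, [12, 15]]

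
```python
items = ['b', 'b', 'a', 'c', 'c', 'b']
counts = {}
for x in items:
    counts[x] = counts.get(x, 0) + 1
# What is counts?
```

Initial: counts = {}, items = ['b', 'b', 'a', 'c', 'c', 'b']
See 'b': counts = {'b': 1}
See 'b': counts = {'b': 2}
See 'a': counts = {'b': 2, 'a': 1}
See 'c': counts = {'b': 2, 'a': 1, 'c': 1}
See 'c': counts = {'b': 2, 'a': 1, 'c': 2}
See 'b': counts = {'b': 3, 'a': 1, 'c': 2}

{'b': 3, 'a': 1, 'c': 2}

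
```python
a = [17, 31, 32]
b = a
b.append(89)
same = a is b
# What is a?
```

After line 1: a = [17, 31, 32]
After line 2 (b = a is an alias, same object): a = [17, 31, 32], b = [17, 31, 32]
After line 3 (b.append mutates the shared list): a = [17, 31, 32, 89], b = [17, 31, 32, 89]
After line 4 (same = a is b; same object -> True): same = True

[17, 31, 32, 89]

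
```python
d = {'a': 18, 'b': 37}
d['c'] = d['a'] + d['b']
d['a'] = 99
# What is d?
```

After line 1: d = {'a': 18, 'b': 37}
After line 2 (d['c'] = 18 + 37): d = {'a': 18, 'b': 37, 'c': 55}
After line 3: d = {'a': 99, 'b': 37, 'c': 55}

{'a': 99, 'b': 37, 'c': 55}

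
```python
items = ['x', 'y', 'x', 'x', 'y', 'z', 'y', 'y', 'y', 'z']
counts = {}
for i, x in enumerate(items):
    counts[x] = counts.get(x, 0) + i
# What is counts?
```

Initial: counts = {}, items = ['x', 'y', 'x', 'x', 'y', 'z', 'y', 'y', 'y', 'z']
i=0, x='x': counts = {'x': 0}
i=1, x='y': counts = {'x': 0, 'y': 1}
i=2, x='x': counts = {'x': 2, 'y': 1}
i=3, x='x': counts = {'x': 5, 'y': 1}
i=4, x='y': counts = {'x': 5, 'y': 5}
i=5, x='z': counts = {'x': 5, 'y': 5, 'z': 5}
i=6, x='y': counts = {'x': 5, 'y': 11, 'z': 5}
i=7, x='y': counts = {'x': 5, 'y': 18, 'z': 5}
i=8, x='y': counts = {'x': 5, 'y': 26, 'z': 5}
i=9, x='z': counts = {'x': 5, 'y': 26, 'z': 14}

{'x': 5, 'y': 26, 'z': 14}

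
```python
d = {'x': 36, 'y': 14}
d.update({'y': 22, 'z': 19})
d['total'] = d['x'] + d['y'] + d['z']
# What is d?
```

After line 1: d = {'x': 36, 'y': 14}
After line 2 (y overwritten, z added): d = {'x': 36, 'y': 22, 'z': 19}
After line 3 (total = 36 + 22 + 19 = 77): d = {'x': 36, 'y': 22, 'z': 19, 'total': 77}

{'x': 36, 'y': 22, 'z': 19, 'total': 77}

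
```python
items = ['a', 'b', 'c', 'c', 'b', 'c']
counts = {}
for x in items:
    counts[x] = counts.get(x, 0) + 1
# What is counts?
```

Initial: counts = {}, items = ['a', 'b', 'c', 'c', 'b', 'c']
See 'a': counts = {'a': 1}
See 'b': counts = {'a': 1, 'b': 1}
See 'c': counts = {'a': 1, 'b': 1, 'c': 1}
See 'c': counts = {'a': 1, 'b': 1, 'c': 2}
See 'b': counts = {'a': 1, 'b': 2, 'c': 2}
See 'c': counts = {'a': 1, 'b': 2, 'c': 3}

{'a': 1, 'b': 2, 'c': 3}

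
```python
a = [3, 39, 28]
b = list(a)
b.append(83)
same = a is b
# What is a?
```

After line 1: a = [3, 39, 28]
After line 2 (b = list(a) is a shallow copy, new object): a = [3, 39, 28], b = [3, 39, 28]
After line 3 (append only mutates b): a = [3, 39, 28], b = [3, 39, 28, 83]
After line 4 (same = a is b; different objects -> False): same = False

[3, 39, 28]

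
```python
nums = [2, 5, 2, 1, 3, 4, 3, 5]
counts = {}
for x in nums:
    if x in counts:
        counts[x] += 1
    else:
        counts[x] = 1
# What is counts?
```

Initial: counts = {}, nums = [2, 5, 2, 1, 3, 4, 3, 5]
See 2: counts = {2: 1}
See 5: counts = {2: 1, 5: 1}
See 2: counts = {2: 2, 5: 1}
See 1: counts = {2: 2, 5: 1, 1: 1}
See 3: counts = {2: 2, 5: 1, 1: 1, 3: 1}
See 4: counts = {2: 2, 5: 1, 1: 1, 3: 1, 4: 1}
See 3: counts = {2: 2, 5: 1, 1: 1, 3: 2, 4: 1}
See 5: counts = {2: 2, 5: 2, 1: 1, 3: 2, 4: 1}

{2: 2, 5: 2, 1: 1, 3: 2, 4: 1}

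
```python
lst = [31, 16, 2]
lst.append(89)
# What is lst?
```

[31, 16, 2, 89]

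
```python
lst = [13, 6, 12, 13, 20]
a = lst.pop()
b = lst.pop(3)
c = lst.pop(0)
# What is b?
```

After line 1: lst = [13, 6, 12, 13, 20]
After line 2 (pop() -> a = 20): lst = [13, 6, 12, 13]
After line 3 (pop(3) -> b = 13): lst = [13, 6, 12]
After line 4 (pop(0) -> c = 13): lst = [6, 12]

13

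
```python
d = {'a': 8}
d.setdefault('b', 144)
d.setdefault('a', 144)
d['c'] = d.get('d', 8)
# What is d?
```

After line 1: d = {'a': 8}
After line 2 (setdefault adds 'b'=144): d = {'a': 8, 'b': 144}
After line 3 (setdefault 'a' no-op, already exists): d = {'a': 8, 'b': 144}
After line 4 (get('d', 8) returns default since 'd' not in d): d = {'a': 8, 'b': 144, 'c': 8}

{'a': 8, 'b': 144, 'c': 8}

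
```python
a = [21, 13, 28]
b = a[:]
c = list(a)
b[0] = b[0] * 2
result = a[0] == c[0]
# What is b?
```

After line 1: a = [21, 13, 28]
After line 2 (b = a[:], copy): a = [21, 13, 28], b = [21, 13, 28]
After line 3 (c = list(a) is a copy, new object): c = [21, 13, 28]
After line 4 (b[0] = 21 * 2 = 42; only b mutates (copy)): a = [21, 13, 28], b = [42, 13, 28], c = [21, 13, 28]
After line 5 (a[0] = 21, c[0] = 21; result = True)

[42, 13, 28]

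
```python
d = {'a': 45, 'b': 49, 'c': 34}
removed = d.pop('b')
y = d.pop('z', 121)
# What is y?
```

After line 1: d = {'a': 45, 'b': 49, 'c': 34}
After line 2 (pop 'b' returns 49): d = {'a': 45, 'c': 34}, removed = 49
After line 3 (pop 'z' missing, returns default 121): d = {'a': 45, 'c': 34}, y = 121

121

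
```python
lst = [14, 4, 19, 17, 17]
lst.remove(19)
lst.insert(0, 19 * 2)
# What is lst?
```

After line 1: lst = [14, 4, 19, 17, 17]
After line 2 (remove first 19): lst = [14, 4, 17, 17]
After line 3 (insert 38 at index 0): lst = [38, 14, 4, 17, 17]

[38, 14, 4, 17, 17]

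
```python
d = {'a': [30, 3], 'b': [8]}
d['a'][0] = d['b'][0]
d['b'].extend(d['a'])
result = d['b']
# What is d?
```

After line 1: d = {'a': [30, 3], 'b': [8]}
After line 2 (a[0] = b[0] = 8): d = {'a': [8, 3], 'b': [8]}
After line 3 (b.extend(a) appends [8, 3]): d = {'a': [8, 3], 'b': [8, 8, 3]}
After line 4: result = d['b'] = [8, 8, 3]

{'a': [8, 3], 'b': [8, 8, 3]}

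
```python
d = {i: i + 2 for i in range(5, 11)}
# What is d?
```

{5: 7, 6: 8, 7: 9, 8: 10, 9: 11, 10: 12}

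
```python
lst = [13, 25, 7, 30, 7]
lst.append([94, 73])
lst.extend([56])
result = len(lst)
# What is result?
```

After line 1: lst = [13, 25, 7, 30, 7]
After line 2 (append adds [94, 73] as single element): lst = [13, 25, 7, 30, 7, [94, 73]]
After line 3 (extend unpacks [56], adds 56): lst = [13, 25, 7, 30, 7, [94, 73], 56]
After line 4: result = len(lst) = 7

7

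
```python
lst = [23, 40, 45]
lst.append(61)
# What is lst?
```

[23, 40, 45, 61]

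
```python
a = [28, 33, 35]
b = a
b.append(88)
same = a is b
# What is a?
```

After line 1: a = [28, 33, 35]
After line 2 (b = a is an alias, same object): a = [28, 33, 35], b = [28, 33, 35]
After line 3 (b.append mutates the shared list): a = [28, 33, 35, 88], b = [28, 33, 35, 88]
After line 4 (same = a is b; same object -> True): same = True

[28, 33, 35, 88]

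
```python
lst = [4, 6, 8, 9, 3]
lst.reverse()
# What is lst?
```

[3, 9, 8, 6, 4]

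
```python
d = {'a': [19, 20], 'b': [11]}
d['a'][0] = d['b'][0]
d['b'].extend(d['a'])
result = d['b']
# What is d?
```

After line 1: d = {'a': [19, 20], 'b': [11]}
After line 2 (a[0] = b[0] = 11): d = {'a': [11, 20], 'b': [11]}
After line 3 (b.extend(a) appends [11, 20]): d = {'a': [11, 20], 'b': [11, 11, 20]}
After line 4: result = d['b'] = [11, 11, 20]

{'a': [11, 20], 'b': [11, 11, 20]}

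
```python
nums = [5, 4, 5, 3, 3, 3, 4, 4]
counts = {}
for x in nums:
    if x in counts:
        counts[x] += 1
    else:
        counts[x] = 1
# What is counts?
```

Initial: counts = {}, nums = [5, 4, 5, 3, 3, 3, 4, 4]
See 5: counts = {5: 1}
See 4: counts = {5: 1, 4: 1}
See 5: counts = {5: 2, 4: 1}
See 3: counts = {5: 2, 4: 1, 3: 1}
See 3: counts = {5: 2, 4: 1, 3: 2}
See 3: counts = {5: 2, 4: 1, 3: 3}
See 4: counts = {5: 2, 4: 2, 3: 3}
See 4: counts = {5: 2, 4: 3, 3: 3}

{5: 2, 4: 3, 3: 3}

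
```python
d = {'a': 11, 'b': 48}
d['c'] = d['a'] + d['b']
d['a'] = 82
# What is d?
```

After line 1: d = {'a': 11, 'b': 48}
After line 2 (d['c'] = 11 + 48): d = {'a': 11, 'b': 48, 'c': 59}
After line 3: d = {'a': 82, 'b': 48, 'c': 59}

{'a': 82, 'b': 48, 'c': 59}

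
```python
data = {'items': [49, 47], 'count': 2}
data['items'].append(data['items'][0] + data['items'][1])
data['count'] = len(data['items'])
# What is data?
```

After line 1: data = {'items': [49, 47], 'count': 2}
After line 2 (append 49 + 47 = 96): data = {'items': [49, 47, 96], 'count': 2}
After line 3 (count = len(items) = 3): data = {'items': [49, 47, 96], 'count': 3}

{'items': [49, 47, 96], 'count': 3}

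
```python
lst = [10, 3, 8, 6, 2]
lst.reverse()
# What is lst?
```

[2, 6, 8, 3, 10]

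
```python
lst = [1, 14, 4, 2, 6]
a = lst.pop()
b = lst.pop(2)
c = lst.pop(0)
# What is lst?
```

After line 1: lst = [1, 14, 4, 2, 6]
After line 2 (pop() -> a = 6): lst = [1, 14, 4, 2]
After line 3 (pop(2) -> b = 4): lst = [1, 14, 2]
After line 4 (pop(0) -> c = 1): lst = [14, 2]

[14, 2]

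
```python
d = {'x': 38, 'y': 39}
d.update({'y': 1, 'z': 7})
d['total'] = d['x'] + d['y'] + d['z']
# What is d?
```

After line 1: d = {'x': 38, 'y': 39}
After line 2 (y overwritten, z added): d = {'x': 38, 'y': 1, 'z': 7}
After line 3 (total = 38 + 1 + 7 = 46): d = {'x': 38, 'y': 1, 'z': 7, 'total': 46}

{'x': 38, 'y': 1, 'z': 7, 'total': 46}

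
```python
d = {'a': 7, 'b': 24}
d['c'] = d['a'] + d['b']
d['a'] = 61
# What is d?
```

After line 1: d = {'a': 7, 'b': 24}
After line 2 (d['c'] = 7 + 24): d = {'a': 7, 'b': 24, 'c': 31}
After line 3: d = {'a': 61, 'b': 24, 'c': 31}

{'a': 61, 'b': 24, 'c': 31}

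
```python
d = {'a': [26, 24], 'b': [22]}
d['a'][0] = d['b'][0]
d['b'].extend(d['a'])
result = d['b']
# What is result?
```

After line 1: d = {'a': [26, 24], 'b': [22]}
After line 2 (a[0] = b[0] = 22): d = {'a': [22, 24], 'b': [22]}
After line 3 (b.extend(a) appends [22, 24]): d = {'a': [22, 24], 'b': [22, 22, 24]}
After line 4: result = d['b'] = [22, 22, 24]

[22, 22, 24]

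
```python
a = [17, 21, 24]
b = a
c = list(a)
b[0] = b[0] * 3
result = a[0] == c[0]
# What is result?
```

After line 1: a = [17, 21, 24]
After line 2 (b = a, alias): a = [17, 21, 24], b = [17, 21, 24]
After line 3 (c = list(a) is a copy, new object): c = [17, 21, 24]
After line 4 (b[0] = 17 * 3 = 51; mutates shared a/b): a = b = [51, 21, 24], c = [17, 21, 24]
After line 5 (a[0] = 51, c[0] = 17; result = False)

False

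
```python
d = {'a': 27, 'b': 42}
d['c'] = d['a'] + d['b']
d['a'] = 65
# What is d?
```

After line 1: d = {'a': 27, 'b': 42}
After line 2 (d['c'] = 27 + 42): d = {'a': 27, 'b': 42, 'c': 69}
After line 3: d = {'a': 65, 'b': 42, 'c': 69}

{'a': 65, 'b': 42, 'c': 69}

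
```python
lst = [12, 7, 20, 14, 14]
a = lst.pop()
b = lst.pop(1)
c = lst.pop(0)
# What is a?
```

After line 1: lst = [12, 7, 20, 14, 14]
After line 2 (pop() -> a = 14): lst = [12, 7, 20, 14]
After line 3 (pop(1) -> b = 7): lst = [12, 20, 14]
After line 4 (pop(0) -> c = 12): lst = [20, 14]

14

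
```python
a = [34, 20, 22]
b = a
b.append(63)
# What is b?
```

After line 1: a = [34, 20, 22]
After line 2 (b = a is an alias, same object): a = [34, 20, 22], b = [34, 20, 22]
After line 3 (b.append mutates the shared list): a = [34, 20, 22, 63], b = [34, 20, 22, 63]

[34, 20, 22, 63]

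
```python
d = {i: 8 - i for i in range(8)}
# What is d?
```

{0: 8, 1: 7, 2: 6, 3: 5, 4: 4, 5: 3, 6: 2, 7: 1}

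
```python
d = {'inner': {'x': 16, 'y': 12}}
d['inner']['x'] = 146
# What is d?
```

After line 1: d = {'inner': {'x': 16, 'y': 12}}
After line 2 (inner x overwritten): d = {'inner': {'x': 146, 'y': 12}}

{'inner': {'x': 146, 'y': 12}}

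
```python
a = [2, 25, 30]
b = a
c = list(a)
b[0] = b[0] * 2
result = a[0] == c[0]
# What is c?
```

After line 1: a = [2, 25, 30]
After line 2 (b = a, alias): a = [2, 25, 30], b = [2, 25, 30]
After line 3 (c = list(a) is a copy, new object): c = [2, 25, 30]
After line 4 (b[0] = 2 * 2 = 4; mutates shared a/b): a = b = [4, 25, 30], c = [2, 25, 30]
After line 5 (a[0] = 4, c[0] = 2; result = False)

[2, 25, 30]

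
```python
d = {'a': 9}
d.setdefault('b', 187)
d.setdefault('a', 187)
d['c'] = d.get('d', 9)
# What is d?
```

After line 1: d = {'a': 9}
After line 2 (setdefault adds 'b'=187): d = {'a': 9, 'b': 187}
After line 3 (setdefault 'a' no-op, already exists): d = {'a': 9, 'b': 187}
After line 4 (get('d', 9) returns default since 'd' not in d): d = {'a': 9, 'b': 187, 'c': 9}

{'a': 9, 'b': 187, 'c': 9}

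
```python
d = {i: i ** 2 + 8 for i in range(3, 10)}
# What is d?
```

{3: 17, 4: 24, 5: 33, 6: 44, 7: 57, 8: 72, 9: 89}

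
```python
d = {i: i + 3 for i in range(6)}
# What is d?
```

{0: 3, 1: 4, 2: 5, 3: 6, 4: 7, 5: 8}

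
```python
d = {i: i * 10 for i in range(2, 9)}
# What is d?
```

{2: 20, 3: 30, 4: 40, 5: 50, 6: 60, 7: 70, 8: 80}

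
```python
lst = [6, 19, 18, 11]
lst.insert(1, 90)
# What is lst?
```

[6, 90, 19, 18, 11]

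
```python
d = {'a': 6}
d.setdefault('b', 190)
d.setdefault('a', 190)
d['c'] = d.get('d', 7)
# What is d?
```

After line 1: d = {'a': 6}
After line 2 (setdefault adds 'b'=190): d = {'a': 6, 'b': 190}
After line 3 (setdefault 'a' no-op, already exists): d = {'a': 6, 'b': 190}
After line 4 (get('d', 7) returns default since 'd' not in d): d = {'a': 6, 'b': 190, 'c': 7}

{'a': 6, 'b': 190, 'c': 7}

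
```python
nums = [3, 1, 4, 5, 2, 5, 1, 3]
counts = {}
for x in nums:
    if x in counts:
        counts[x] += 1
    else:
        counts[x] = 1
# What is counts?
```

Initial: counts = {}, nums = [3, 1, 4, 5, 2, 5, 1, 3]
See 3: counts = {3: 1}
See 1: counts = {3: 1, 1: 1}
See 4: counts = {3: 1, 1: 1, 4: 1}
See 5: counts = {3: 1, 1: 1, 4: 1, 5: 1}
See 2: counts = {3: 1, 1: 1, 4: 1, 5: 1, 2: 1}
See 5: counts = {3: 1, 1: 1, 4: 1, 5: 2, 2: 1}
See 1: counts = {3: 1, 1: 2, 4: 1, 5: 2, 2: 1}
See 3: counts = {3: 2, 1: 2, 4: 1, 5: 2, 2: 1}

{3: 2, 1: 2, 4: 1, 5: 2, 2: 1}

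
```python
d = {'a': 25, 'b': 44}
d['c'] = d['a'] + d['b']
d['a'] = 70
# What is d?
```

After line 1: d = {'a': 25, 'b': 44}
After line 2 (d['c'] = 25 + 44): d = {'a': 25, 'b': 44, 'c': 69}
After line 3: d = {'a': 70, 'b': 44, 'c': 69}

{'a': 70, 'b': 44, 'c': 69}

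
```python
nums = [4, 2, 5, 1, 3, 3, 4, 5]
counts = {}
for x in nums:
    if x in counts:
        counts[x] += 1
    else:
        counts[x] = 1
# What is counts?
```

Initial: counts = {}, nums = [4, 2, 5, 1, 3, 3, 4, 5]
See 4: counts = {4: 1}
See 2: counts = {4: 1, 2: 1}
See 5: counts = {4: 1, 2: 1, 5: 1}
See 1: counts = {4: 1, 2: 1, 5: 1, 1: 1}
See 3: counts = {4: 1, 2: 1, 5: 1, 1: 1, 3: 1}
See 3: counts = {4: 1, 2: 1, 5: 1, 1: 1, 3: 2}
See 4: counts = {4: 2, 2: 1, 5: 1, 1: 1, 3: 2}
See 5: counts = {4: 2, 2: 1, 5: 2, 1: 1, 3: 2}

{4: 2, 2: 1, 5: 2, 1: 1, 3: 2}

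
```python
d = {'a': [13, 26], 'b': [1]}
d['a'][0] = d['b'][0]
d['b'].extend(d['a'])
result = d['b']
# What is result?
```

After line 1: d = {'a': [13, 26], 'b': [1]}
After line 2 (a[0] = b[0] = 1): d = {'a': [1, 26], 'b': [1]}
After line 3 (b.extend(a) appends [1, 26]): d = {'a': [1, 26], 'b': [1, 1, 26]}
After line 4: result = d['b'] = [1, 1, 26]

[1, 1, 26]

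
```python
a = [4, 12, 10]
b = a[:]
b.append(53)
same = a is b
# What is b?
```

After line 1: a = [4, 12, 10]
After line 2 (b = a[:] is a shallow copy, new object): a = [4, 12, 10], b = [4, 12, 10]
After line 3 (append only mutates b): a = [4, 12, 10], b = [4, 12, 10, 53]
After line 4 (same = a is b; different objects -> False): same = False

[4, 12, 10, 53]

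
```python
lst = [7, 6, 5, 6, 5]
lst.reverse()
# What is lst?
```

[5, 6, 5, 6, 7]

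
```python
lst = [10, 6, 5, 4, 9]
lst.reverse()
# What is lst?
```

[9, 4, 5, 6, 10]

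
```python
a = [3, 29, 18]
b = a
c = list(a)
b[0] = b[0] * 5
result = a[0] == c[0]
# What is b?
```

After line 1: a = [3, 29, 18]
After line 2 (b = a, alias): a = [3, 29, 18], b = [3, 29, 18]
After line 3 (c = list(a) is a copy, new object): c = [3, 29, 18]
After line 4 (b[0] = 3 * 5 = 15; mutates shared a/b): a = b = [15, 29, 18], c = [3, 29, 18]
After line 5 (a[0] = 15, c[0] = 3; result = False)

[15, 29, 18]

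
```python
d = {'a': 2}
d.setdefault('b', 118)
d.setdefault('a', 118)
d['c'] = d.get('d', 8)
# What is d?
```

After line 1: d = {'a': 2}
After line 2 (setdefault adds 'b'=118): d = {'a': 2, 'b': 118}
After line 3 (setdefault 'a' no-op, already exists): d = {'a': 2, 'b': 118}
After line 4 (get('d', 8) returns default since 'd' not in d): d = {'a': 2, 'b': 118, 'c': 8}

{'a': 2, 'b': 118, 'c': 8}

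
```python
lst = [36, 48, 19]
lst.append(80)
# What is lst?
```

[36, 48, 19, 80]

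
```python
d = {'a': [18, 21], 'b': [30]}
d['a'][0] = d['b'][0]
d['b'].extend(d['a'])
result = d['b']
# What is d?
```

After line 1: d = {'a': [18, 21], 'b': [30]}
After line 2 (a[0] = b[0] = 30): d = {'a': [30, 21], 'b': [30]}
After line 3 (b.extend(a) appends [30, 21]): d = {'a': [30, 21], 'b': [30, 30, 21]}
After line 4: result = d['b'] = [30, 30, 21]

{'a': [30, 21], 'b': [30, 30, 21]}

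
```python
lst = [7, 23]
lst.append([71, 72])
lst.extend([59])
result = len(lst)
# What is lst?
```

After line 1: lst = [7, 23]
After line 2 (append adds [71, 72] as single element): lst = [7, 23, [71, 72]]
After line 3 (extend unpacks [59], adds 59): lst = [7, 23, [71, 72], 59]
After line 4: result = len(lst) = 4

[7, 23, [71, 72], 59]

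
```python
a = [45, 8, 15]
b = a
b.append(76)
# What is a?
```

After line 1: a = [45, 8, 15]
After line 2 (b = a is an alias, same object): a = [45, 8, 15], b = [45, 8, 15]
After line 3 (b.append mutates the shared list): a = [45, 8, 15, 76], b = [45, 8, 15, 76]

[45, 8, 15, 76]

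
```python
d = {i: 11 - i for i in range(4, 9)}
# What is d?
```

{4: 7, 5: 6, 6: 5, 7: 4, 8: 3}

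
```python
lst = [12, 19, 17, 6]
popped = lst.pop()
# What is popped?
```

6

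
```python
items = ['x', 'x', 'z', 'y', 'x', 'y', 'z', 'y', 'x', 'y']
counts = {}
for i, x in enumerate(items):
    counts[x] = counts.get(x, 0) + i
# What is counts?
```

Initial: counts = {}, items = ['x', 'x', 'z', 'y', 'x', 'y', 'z', 'y', 'x', 'y']
i=0, x='x': counts = {'x': 0}
i=1, x='x': counts = {'x': 1}
i=2, x='z': counts = {'x': 1, 'z': 2}
i=3, x='y': counts = {'x': 1, 'z': 2, 'y': 3}
i=4, x='x': counts = {'x': 5, 'z': 2, 'y': 3}
i=5, x='y': counts = {'x': 5, 'z': 2, 'y': 8}
i=6, x='z': counts = {'x': 5, 'z': 8, 'y': 8}
i=7, x='y': counts = {'x': 5, 'z': 8, 'y': 15}
i=8, x='x': counts = {'x': 13, 'z': 8, 'y': 15}
i=9, x='y': counts = {'x': 13, 'z': 8, 'y': 24}

{'x': 13, 'z': 8, 'y': 24}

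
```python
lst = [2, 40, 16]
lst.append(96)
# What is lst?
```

[2, 40, 16, 96]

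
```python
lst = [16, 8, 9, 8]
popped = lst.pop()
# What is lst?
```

[16, 8, 9]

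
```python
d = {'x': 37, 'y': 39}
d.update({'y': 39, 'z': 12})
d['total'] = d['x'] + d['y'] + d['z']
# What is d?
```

After line 1: d = {'x': 37, 'y': 39}
After line 2 (y overwritten, z added): d = {'x': 37, 'y': 39, 'z': 12}
After line 3 (total = 37 + 39 + 12 = 88): d = {'x': 37, 'y': 39, 'z': 12, 'total': 88}

{'x': 37, 'y': 39, 'z': 12, 'total': 88}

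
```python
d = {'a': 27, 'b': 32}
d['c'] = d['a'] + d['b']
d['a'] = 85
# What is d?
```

After line 1: d = {'a': 27, 'b': 32}
After line 2 (d['c'] = 27 + 32): d = {'a': 27, 'b': 32, 'c': 59}
After line 3: d = {'a': 85, 'b': 32, 'c': 59}

{'a': 85, 'b': 32, 'c': 59}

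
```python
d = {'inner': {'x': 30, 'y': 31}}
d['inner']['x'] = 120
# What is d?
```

After line 1: d = {'inner': {'x': 30, 'y': 31}}
After line 2 (inner x overwritten): d = {'inner': {'x': 120, 'y': 31}}

{'inner': {'x': 120, 'y': 31}}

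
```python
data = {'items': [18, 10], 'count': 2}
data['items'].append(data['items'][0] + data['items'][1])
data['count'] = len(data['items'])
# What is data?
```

After line 1: data = {'items': [18, 10], 'count': 2}
After line 2 (append 18 + 10 = 28): data = {'items': [18, 10, 28], 'count': 2}
After line 3 (count = len(items) = 3): data = {'items': [18, 10, 28], 'count': 3}

{'items': [18, 10, 28], 'count': 3}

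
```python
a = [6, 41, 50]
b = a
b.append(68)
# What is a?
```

After line 1: a = [6, 41, 50]
After line 2 (b = a is an alias, same object): a = [6, 41, 50], b = [6, 41, 50]
After line 3 (b.append mutates the shared list): a = [6, 41, 50, 68], b = [6, 41, 50, 68]

[6, 41, 50, 68]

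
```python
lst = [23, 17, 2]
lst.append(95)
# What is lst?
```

[23, 17, 2, 95]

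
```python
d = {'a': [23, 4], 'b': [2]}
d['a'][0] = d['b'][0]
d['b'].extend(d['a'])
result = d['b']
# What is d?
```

After line 1: d = {'a': [23, 4], 'b': [2]}
After line 2 (a[0] = b[0] = 2): d = {'a': [2, 4], 'b': [2]}
After line 3 (b.extend(a) appends [2, 4]): d = {'a': [2, 4], 'b': [2, 2, 4]}
After line 4: result = d['b'] = [2, 2, 4]

{'a': [2, 4], 'b': [2, 2, 4]}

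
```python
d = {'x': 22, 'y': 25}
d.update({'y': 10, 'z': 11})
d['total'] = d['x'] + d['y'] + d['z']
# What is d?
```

After line 1: d = {'x': 22, 'y': 25}
After line 2 (y overwritten, z added): d = {'x': 22, 'y': 10, 'z': 11}
After line 3 (total = 22 + 10 + 11 = 43): d = {'x': 22, 'y': 10, 'z': 11, 'total': 43}

{'x': 22, 'y': 10, 'z': 11, 'total': 43}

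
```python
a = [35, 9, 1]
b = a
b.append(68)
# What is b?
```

After line 1: a = [35, 9, 1]
After line 2 (b = a is an alias, same object): a = [35, 9, 1], b = [35, 9, 1]
After line 3 (b.append mutates the shared list): a = [35, 9, 1, 68], b = [35, 9, 1, 68]

[35, 9, 1, 68]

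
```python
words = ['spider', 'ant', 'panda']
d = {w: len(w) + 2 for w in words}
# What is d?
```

{'spider': 8, 'ant': 5, 'panda': 7}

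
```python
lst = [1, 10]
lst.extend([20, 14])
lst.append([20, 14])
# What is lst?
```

After line 1: lst = [1, 10]
After line 2 (extend unpacks [20, 14]): lst = [1, 10, 20, 14]
After line 3 (append adds [20, 14] as single element): lst = [1, 10, 20, 14, [20, 14]]

[1, 10, 20, 14, [20, 14]]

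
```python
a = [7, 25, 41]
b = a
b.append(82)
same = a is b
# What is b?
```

After line 1: a = [7, 25, 41]
After line 2 (b = a is an alias, same object): a = [7, 25, 41], b = [7, 25, 41]
After line 3 (b.append mutates the shared list): a = [7, 25, 41, 82], b = [7, 25, 41, 82]
After line 4 (same = a is b; same object -> True): same = True

[7, 25, 41, 82]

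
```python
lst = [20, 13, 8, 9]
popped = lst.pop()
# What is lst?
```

[20, 13, 8]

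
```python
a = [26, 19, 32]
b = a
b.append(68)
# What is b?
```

After line 1: a = [26, 19, 32]
After line 2 (b = a is an alias, same object): a = [26, 19, 32], b = [26, 19, 32]
After line 3 (b.append mutates the shared list): a = [26, 19, 32, 68], b = [26, 19, 32, 68]

[26, 19, 32, 68]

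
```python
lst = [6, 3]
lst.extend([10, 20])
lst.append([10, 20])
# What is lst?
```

After line 1: lst = [6, 3]
After line 2 (extend unpacks [10, 20]): lst = [6, 3, 10, 20]
After line 3 (append adds [10, 20] as single element): lst = [6, 3, 10, 20, [10, 20]]

[6, 3, 10, 20, [10, 20]]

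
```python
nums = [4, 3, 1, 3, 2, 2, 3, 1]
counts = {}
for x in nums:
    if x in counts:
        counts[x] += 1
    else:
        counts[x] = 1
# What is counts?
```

Initial: counts = {}, nums = [4, 3, 1, 3, 2, 2, 3, 1]
See 4: counts = {4: 1}
See 3: counts = {4: 1, 3: 1}
See 1: counts = {4: 1, 3: 1, 1: 1}
See 3: counts = {4: 1, 3: 2, 1: 1}
See 2: counts = {4: 1, 3: 2, 1: 1, 2: 1}
See 2: counts = {4: 1, 3: 2, 1: 1, 2: 2}
See 3: counts = {4: 1, 3: 3, 1: 1, 2: 2}
See 1: counts = {4: 1, 3: 3, 1: 2, 2: 2}

{4: 1, 3: 3, 1: 2, 2: 2}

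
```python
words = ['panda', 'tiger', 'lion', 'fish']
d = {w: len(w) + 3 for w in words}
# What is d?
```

{'panda': 8, 'tiger': 8, 'lion': 7, 'fish': 7}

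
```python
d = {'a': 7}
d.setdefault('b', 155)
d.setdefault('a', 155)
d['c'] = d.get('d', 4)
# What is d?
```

After line 1: d = {'a': 7}
After line 2 (setdefault adds 'b'=155): d = {'a': 7, 'b': 155}
After line 3 (setdefault 'a' no-op, already exists): d = {'a': 7, 'b': 155}
After line 4 (get('d', 4) returns default since 'd' not in d): d = {'a': 7, 'b': 155, 'c': 4}

{'a': 7, 'b': 155, 'c': 4}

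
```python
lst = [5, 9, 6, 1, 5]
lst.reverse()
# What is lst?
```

[5, 1, 6, 9, 5]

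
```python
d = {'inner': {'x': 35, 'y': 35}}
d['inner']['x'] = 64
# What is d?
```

After line 1: d = {'inner': {'x': 35, 'y': 35}}
After line 2 (inner x overwritten): d = {'inner': {'x': 64, 'y': 35}}

{'inner': {'x': 64, 'y': 35}}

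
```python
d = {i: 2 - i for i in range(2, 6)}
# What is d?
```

{2: 0, 3: -1, 4: -2, 5: -3}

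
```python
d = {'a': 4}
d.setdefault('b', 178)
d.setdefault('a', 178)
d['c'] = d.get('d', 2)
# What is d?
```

After line 1: d = {'a': 4}
After line 2 (setdefault adds 'b'=178): d = {'a': 4, 'b': 178}
After line 3 (setdefault 'a' no-op, already exists): d = {'a': 4, 'b': 178}
After line 4 (get('d', 2) returns default since 'd' not in d): d = {'a': 4, 'b': 178, 'c': 2}

{'a': 4, 'b': 178, 'c': 2}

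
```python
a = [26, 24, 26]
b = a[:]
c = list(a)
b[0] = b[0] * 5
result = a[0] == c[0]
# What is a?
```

After line 1: a = [26, 24, 26]
After line 2 (b = a[:], copy): a = [26, 24, 26], b = [26, 24, 26]
After line 3 (c = list(a) is a copy, new object): c = [26, 24, 26]
After line 4 (b[0] = 26 * 5 = 130; only b mutates (copy)): a = [26, 24, 26], b = [130, 24, 26], c = [26, 24, 26]
After line 5 (a[0] = 26, c[0] = 26; result = True)

[26, 24, 26]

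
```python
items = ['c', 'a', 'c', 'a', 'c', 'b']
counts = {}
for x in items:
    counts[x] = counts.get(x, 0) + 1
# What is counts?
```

Initial: counts = {}, items = ['c', 'a', 'c', 'a', 'c', 'b']
See 'c': counts = {'c': 1}
See 'a': counts = {'c': 1, 'a': 1}
See 'c': counts = {'c': 2, 'a': 1}
See 'a': counts = {'c': 2, 'a': 2}
See 'c': counts = {'c': 3, 'a': 2}
See 'b': counts = {'c': 3, 'a': 2, 'b': 1}

{'c': 3, 'a': 2, 'b': 1}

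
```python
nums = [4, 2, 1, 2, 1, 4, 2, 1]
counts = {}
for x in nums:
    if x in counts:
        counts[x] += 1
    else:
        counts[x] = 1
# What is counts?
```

Initial: counts = {}, nums = [4, 2, 1, 2, 1, 4, 2, 1]
See 4: counts = {4: 1}
See 2: counts = {4: 1, 2: 1}
See 1: counts = {4: 1, 2: 1, 1: 1}
See 2: counts = {4: 1, 2: 2, 1: 1}
See 1: counts = {4: 1, 2: 2, 1: 2}
See 4: counts = {4: 2, 2: 2, 1: 2}
See 2: counts = {4: 2, 2: 3, 1: 2}
See 1: counts = {4: 2, 2: 3, 1: 3}

{4: 2, 2: 3, 1: 3}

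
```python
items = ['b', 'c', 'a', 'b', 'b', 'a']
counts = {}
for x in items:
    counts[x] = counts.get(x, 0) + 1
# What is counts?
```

Initial: counts = {}, items = ['b', 'c', 'a', 'b', 'b', 'a']
See 'b': counts = {'b': 1}
See 'c': counts = {'b': 1, 'c': 1}
See 'a': counts = {'b': 1, 'c': 1, 'a': 1}
See 'b': counts = {'b': 2, 'c': 1, 'a': 1}
See 'b': counts = {'b': 3, 'c': 1, 'a': 1}
See 'a': counts = {'b': 3, 'c': 1, 'a': 2}

{'b': 3, 'c': 1, 'a': 2}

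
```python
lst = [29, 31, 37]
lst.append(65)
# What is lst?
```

[29, 31, 37, 65]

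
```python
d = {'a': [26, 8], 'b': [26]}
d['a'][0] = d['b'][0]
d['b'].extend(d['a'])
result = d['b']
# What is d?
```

After line 1: d = {'a': [26, 8], 'b': [26]}
After line 2 (a[0] = b[0] = 26): d = {'a': [26, 8], 'b': [26]}
After line 3 (b.extend(a) appends [26, 8]): d = {'a': [26, 8], 'b': [26, 26, 8]}
After line 4: result = d['b'] = [26, 26, 8]

{'a': [26, 8], 'b': [26, 26, 8]}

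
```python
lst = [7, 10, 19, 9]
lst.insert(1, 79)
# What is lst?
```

[7, 79, 10, 19, 9]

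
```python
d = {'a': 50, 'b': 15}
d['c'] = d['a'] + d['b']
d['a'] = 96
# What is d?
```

After line 1: d = {'a': 50, 'b': 15}
After line 2 (d['c'] = 50 + 15): d = {'a': 50, 'b': 15, 'c': 65}
After line 3: d = {'a': 96, 'b': 15, 'c': 65}

{'a': 96, 'b': 15, 'c': 65}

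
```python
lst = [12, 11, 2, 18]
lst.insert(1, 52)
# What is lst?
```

[12, 52, 11, 2, 18]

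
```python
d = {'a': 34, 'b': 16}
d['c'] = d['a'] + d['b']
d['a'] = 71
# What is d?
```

After line 1: d = {'a': 34, 'b': 16}
After line 2 (d['c'] = 34 + 16): d = {'a': 34, 'b': 16, 'c': 50}
After line 3: d = {'a': 71, 'b': 16, 'c': 50}

{'a': 71, 'b': 16, 'c': 50}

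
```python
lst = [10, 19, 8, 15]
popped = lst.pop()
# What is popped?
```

15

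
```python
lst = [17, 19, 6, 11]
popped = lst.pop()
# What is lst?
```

[17, 19, 6]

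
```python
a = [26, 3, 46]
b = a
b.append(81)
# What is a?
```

After line 1: a = [26, 3, 46]
After line 2 (b = a is an alias, same object): a = [26, 3, 46], b = [26, 3, 46]
After line 3 (b.append mutates the shared list): a = [26, 3, 46, 81], b = [26, 3, 46, 81]

[26, 3, 46, 81]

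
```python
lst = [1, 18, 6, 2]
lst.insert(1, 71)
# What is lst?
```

[1, 71, 18, 6, 2]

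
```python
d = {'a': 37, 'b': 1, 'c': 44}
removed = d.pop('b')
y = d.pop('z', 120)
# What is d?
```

After line 1: d = {'a': 37, 'b': 1, 'c': 44}
After line 2 (pop 'b' returns 1): d = {'a': 37, 'c': 44}, removed = 1
After line 3 (pop 'z' missing, returns default 120): d = {'a': 37, 'c': 44}, y = 120

{'a': 37, 'c': 44}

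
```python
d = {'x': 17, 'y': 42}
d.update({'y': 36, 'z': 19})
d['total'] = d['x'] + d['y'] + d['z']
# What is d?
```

After line 1: d = {'x': 17, 'y': 42}
After line 2 (y overwritten, z added): d = {'x': 17, 'y': 36, 'z': 19}
After line 3 (total = 17 + 36 + 19 = 72): d = {'x': 17, 'y': 36, 'z': 19, 'total': 72}

{'x': 17, 'y': 36, 'z': 19, 'total': 72}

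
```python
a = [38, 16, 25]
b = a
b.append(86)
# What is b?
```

After line 1: a = [38, 16, 25]
After line 2 (b = a is an alias, same object): a = [38, 16, 25], b = [38, 16, 25]
After line 3 (b.append mutates the shared list): a = [38, 16, 25, 86], b = [38, 16, 25, 86]

[38, 16, 25, 86]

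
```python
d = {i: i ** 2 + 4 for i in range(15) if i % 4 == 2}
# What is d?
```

{2: 8, 6: 40, 10: 104, 14: 200}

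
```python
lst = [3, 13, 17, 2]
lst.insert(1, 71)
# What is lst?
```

[3, 71, 13, 17, 2]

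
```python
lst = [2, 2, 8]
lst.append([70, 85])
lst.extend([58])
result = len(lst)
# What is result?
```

After line 1: lst = [2, 2, 8]
After line 2 (append adds [70, 85] as single element): lst = [2, 2, 8, [70, 85]]
After line 3 (extend unpacks [58], adds 58): lst = [2, 2, 8, [70, 85], 58]
After line 4: result = len(lst) = 5

5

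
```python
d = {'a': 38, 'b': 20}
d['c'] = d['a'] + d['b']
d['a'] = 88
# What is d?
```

After line 1: d = {'a': 38, 'b': 20}
After line 2 (d['c'] = 38 + 20): d = {'a': 38, 'b': 20, 'c': 58}
After line 3: d = {'a': 88, 'b': 20, 'c': 58}

{'a': 88, 'b': 20, 'c': 58}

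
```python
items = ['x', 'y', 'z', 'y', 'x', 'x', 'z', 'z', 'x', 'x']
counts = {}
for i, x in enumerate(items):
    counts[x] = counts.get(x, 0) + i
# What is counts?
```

Initial: counts = {}, items = ['x', 'y', 'z', 'y', 'x', 'x', 'z', 'z', 'x', 'x']
i=0, x='x': counts = {'x': 0}
i=1, x='y': counts = {'x': 0, 'y': 1}
i=2, x='z': counts = {'x': 0, 'y': 1, 'z': 2}
i=3, x='y': counts = {'x': 0, 'y': 4, 'z': 2}
i=4, x='x': counts = {'x': 4, 'y': 4, 'z': 2}
i=5, x='x': counts = {'x': 9, 'y': 4, 'z': 2}
i=6, x='z': counts = {'x': 9, 'y': 4, 'z': 8}
i=7, x='z': counts = {'x': 9, 'y': 4, 'z': 15}
i=8, x='x': counts = {'x': 17, 'y': 4, 'z': 15}
i=9, x='x': counts = {'x': 26, 'y': 4, 'z': 15}

{'x': 26, 'y': 4, 'z': 15}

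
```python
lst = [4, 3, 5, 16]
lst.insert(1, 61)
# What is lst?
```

[4, 61, 3, 5, 16]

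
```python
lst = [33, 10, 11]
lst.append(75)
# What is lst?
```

[33, 10, 11, 75]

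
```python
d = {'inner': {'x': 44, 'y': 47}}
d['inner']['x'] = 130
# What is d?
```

After line 1: d = {'inner': {'x': 44, 'y': 47}}
After line 2 (inner x overwritten): d = {'inner': {'x': 130, 'y': 47}}

{'inner': {'x': 130, 'y': 47}}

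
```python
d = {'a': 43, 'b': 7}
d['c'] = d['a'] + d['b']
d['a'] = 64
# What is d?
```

After line 1: d = {'a': 43, 'b': 7}
After line 2 (d['c'] = 43 + 7): d = {'a': 43, 'b': 7, 'c': 50}
After line 3: d = {'a': 64, 'b': 7, 'c': 50}

{'a': 64, 'b': 7, 'c': 50}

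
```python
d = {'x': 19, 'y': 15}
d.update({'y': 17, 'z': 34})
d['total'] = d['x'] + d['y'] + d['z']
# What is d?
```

After line 1: d = {'x': 19, 'y': 15}
After line 2 (y overwritten, z added): d = {'x': 19, 'y': 17, 'z': 34}
After line 3 (total = 19 + 17 + 34 = 70): d = {'x': 19, 'y': 17, 'z': 34, 'total': 70}

{'x': 19, 'y': 17, 'z': 34, 'total': 70}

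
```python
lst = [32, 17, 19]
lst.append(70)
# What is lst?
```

[32, 17, 19, 70]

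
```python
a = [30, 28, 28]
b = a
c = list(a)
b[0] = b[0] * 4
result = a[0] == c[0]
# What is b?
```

After line 1: a = [30, 28, 28]
After line 2 (b = a, alias): a = [30, 28, 28], b = [30, 28, 28]
After line 3 (c = list(a) is a copy, new object): c = [30, 28, 28]
After line 4 (b[0] = 30 * 4 = 120; mutates shared a/b): a = b = [120, 28, 28], c = [30, 28, 28]
After line 5 (a[0] = 120, c[0] = 30; result = False)

[120, 28, 28]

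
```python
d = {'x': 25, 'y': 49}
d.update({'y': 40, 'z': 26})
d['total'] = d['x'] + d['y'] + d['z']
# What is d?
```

After line 1: d = {'x': 25, 'y': 49}
After line 2 (y overwritten, z added): d = {'x': 25, 'y': 40, 'z': 26}
After line 3 (total = 25 + 40 + 26 = 91): d = {'x': 25, 'y': 40, 'z': 26, 'total': 91}

{'x': 25, 'y': 40, 'z': 26, 'total': 91}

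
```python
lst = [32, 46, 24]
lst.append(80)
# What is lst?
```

[32, 46, 24, 80]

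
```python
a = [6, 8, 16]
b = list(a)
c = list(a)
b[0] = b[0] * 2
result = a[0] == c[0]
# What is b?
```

After line 1: a = [6, 8, 16]
After line 2 (b = list(a), copy): a = [6, 8, 16], b = [6, 8, 16]
After line 3 (c = list(a) is a copy, new object): c = [6, 8, 16]
After line 4 (b[0] = 6 * 2 = 12; only b mutates (copy)): a = [6, 8, 16], b = [12, 8, 16], c = [6, 8, 16]
After line 5 (a[0] = 6, c[0] = 6; result = True)

[12, 8, 16]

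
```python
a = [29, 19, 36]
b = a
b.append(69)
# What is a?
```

After line 1: a = [29, 19, 36]
After line 2 (b = a is an alias, same object): a = [29, 19, 36], b = [29, 19, 36]
After line 3 (b.append mutates the shared list): a = [29, 19, 36, 69], b = [29, 19, 36, 69]

[29, 19, 36, 69]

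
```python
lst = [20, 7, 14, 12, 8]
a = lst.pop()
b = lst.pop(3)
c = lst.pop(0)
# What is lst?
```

After line 1: lst = [20, 7, 14, 12, 8]
After line 2 (pop() -> a = 8): lst = [20, 7, 14, 12]
After line 3 (pop(3) -> b = 12): lst = [20, 7, 14]
After line 4 (pop(0) -> c = 20): lst = [7, 14]

[7, 14]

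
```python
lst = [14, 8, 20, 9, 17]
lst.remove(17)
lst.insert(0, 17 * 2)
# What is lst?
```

After line 1: lst = [14, 8, 20, 9, 17]
After line 2 (remove first 17): lst = [14, 8, 20, 9]
After line 3 (insert 34 at index 0): lst = [34, 14, 8, 20, 9]

[34, 14, 8, 20, 9]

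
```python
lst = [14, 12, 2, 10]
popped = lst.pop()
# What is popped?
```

10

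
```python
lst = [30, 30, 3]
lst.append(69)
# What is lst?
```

[30, 30, 3, 69]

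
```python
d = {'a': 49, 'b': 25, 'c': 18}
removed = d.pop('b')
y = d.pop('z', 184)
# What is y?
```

After line 1: d = {'a': 49, 'b': 25, 'c': 18}
After line 2 (pop 'b' returns 25): d = {'a': 49, 'c': 18}, removed = 25
After line 3 (pop 'z' missing, returns default 184): d = {'a': 49, 'c': 18}, y = 184

184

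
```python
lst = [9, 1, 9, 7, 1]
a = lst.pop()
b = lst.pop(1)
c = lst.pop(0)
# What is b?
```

After line 1: lst = [9, 1, 9, 7, 1]
After line 2 (pop() -> a = 1): lst = [9, 1, 9, 7]
After line 3 (pop(1) -> b = 1): lst = [9, 9, 7]
After line 4 (pop(0) -> c = 9): lst = [9, 7]

1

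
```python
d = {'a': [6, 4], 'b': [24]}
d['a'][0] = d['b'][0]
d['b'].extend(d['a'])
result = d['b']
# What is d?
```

After line 1: d = {'a': [6, 4], 'b': [24]}
After line 2 (a[0] = b[0] = 24): d = {'a': [24, 4], 'b': [24]}
After line 3 (b.extend(a) appends [24, 4]): d = {'a': [24, 4], 'b': [24, 24, 4]}
After line 4: result = d['b'] = [24, 24, 4]

{'a': [24, 4], 'b': [24, 24, 4]}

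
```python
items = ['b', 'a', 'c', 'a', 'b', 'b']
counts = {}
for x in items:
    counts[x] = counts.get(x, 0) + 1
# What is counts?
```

Initial: counts = {}, items = ['b', 'a', 'c', 'a', 'b', 'b']
See 'b': counts = {'b': 1}
See 'a': counts = {'b': 1, 'a': 1}
See 'c': counts = {'b': 1, 'a': 1, 'c': 1}
See 'a': counts = {'b': 1, 'a': 2, 'c': 1}
See 'b': counts = {'b': 2, 'a': 2, 'c': 1}
See 'b': counts = {'b': 3, 'a': 2, 'c': 1}

{'b': 3, 'a': 2, 'c': 1}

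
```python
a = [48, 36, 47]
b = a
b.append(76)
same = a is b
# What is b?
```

After line 1: a = [48, 36, 47]
After line 2 (b = a is an alias, same object): a = [48, 36, 47], b = [48, 36, 47]
After line 3 (b.append mutates the shared list): a = [48, 36, 47, 76], b = [48, 36, 47, 76]
After line 4 (same = a is b; same object -> True): same = True

[48, 36, 47, 76]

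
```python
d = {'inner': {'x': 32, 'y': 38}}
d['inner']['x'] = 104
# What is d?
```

After line 1: d = {'inner': {'x': 32, 'y': 38}}
After line 2 (inner x overwritten): d = {'inner': {'x': 104, 'y': 38}}

{'inner': {'x': 104, 'y': 38}}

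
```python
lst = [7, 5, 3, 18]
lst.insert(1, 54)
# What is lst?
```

[7, 54, 5, 3, 18]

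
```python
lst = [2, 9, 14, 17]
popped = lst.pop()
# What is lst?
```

[2, 9, 14]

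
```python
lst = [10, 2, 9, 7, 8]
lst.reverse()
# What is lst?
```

[8, 7, 9, 2, 10]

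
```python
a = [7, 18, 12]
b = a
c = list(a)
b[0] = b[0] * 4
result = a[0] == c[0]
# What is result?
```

After line 1: a = [7, 18, 12]
After line 2 (b = a, alias): a = [7, 18, 12], b = [7, 18, 12]
After line 3 (c = list(a) is a copy, new object): c = [7, 18, 12]
After line 4 (b[0] = 7 * 4 = 28; mutates shared a/b): a = b = [28, 18, 12], c = [7, 18, 12]
After line 5 (a[0] = 28, c[0] = 7; result = False)

False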